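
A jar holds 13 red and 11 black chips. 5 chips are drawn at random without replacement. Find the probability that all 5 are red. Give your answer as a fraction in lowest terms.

39/1288

There are C(24,5) = 42504 possible selections.
Selections with all red: C(13,5) = 1287.
Probability = 1287/42504 = 39/1288.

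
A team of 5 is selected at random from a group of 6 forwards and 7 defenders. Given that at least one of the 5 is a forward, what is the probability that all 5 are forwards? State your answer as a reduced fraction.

1/211

Work in counts. Selections with at least one forward: C(13,5) − C(7,5) = 1287 − 21 = 1266.
Of those, selections where all 5 are forwards: C(6,5) = 6.
Conditional probability = 6/1266 = 1/211.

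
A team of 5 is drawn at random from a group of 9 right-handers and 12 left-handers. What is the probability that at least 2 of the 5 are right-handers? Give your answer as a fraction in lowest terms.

1678/2261

There are C(21,5) = 20349 ways to choose the 5.
Count the complement (fewer than 2 right-handers): C(9,0)·C(12,5) + C(9,1)·C(12,4) = 792 + 4455 = 5247.
Probability = 1 − 5247/20349 = 15102/20349 = 1678/2261.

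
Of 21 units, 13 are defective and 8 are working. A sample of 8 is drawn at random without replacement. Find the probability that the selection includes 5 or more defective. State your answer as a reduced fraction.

Total selections: C(21,8) = 203490.
Favorable selections (5 or more defective): C(13,5)·C(8,3) + C(13,6)·C(8,2) + C(13,7)·C(8,1) + C(13,8)·C(8,0) = 72072 + 48048 + 13728 + 1287 = 135135.
Probability = 135135/203490 = 429/646.

429/646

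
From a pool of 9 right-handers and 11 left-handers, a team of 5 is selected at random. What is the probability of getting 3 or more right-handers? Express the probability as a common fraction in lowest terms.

511/1292

Total selections: C(20,5) = 15504.
Favorable selections (3 or more right-handers): C(9,3)·C(11,2) + C(9,4)·C(11,1) + C(9,5)·C(11,0) = 4620 + 1386 + 126 = 6132.
Probability = 6132/15504 = 511/1292.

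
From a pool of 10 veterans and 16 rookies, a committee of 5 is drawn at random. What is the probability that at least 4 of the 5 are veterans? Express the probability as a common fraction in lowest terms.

There are C(26,5) = 65780 ways to choose the 5.
Favorable selections (at least 4 veterans): C(10,4)·C(16,1) + C(10,5)·C(16,0) = 3360 + 252 = 3612.
Probability = 3612/65780 = 903/16445.

903/16445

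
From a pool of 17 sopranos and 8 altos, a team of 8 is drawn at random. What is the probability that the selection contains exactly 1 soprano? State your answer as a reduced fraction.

The sample space is all 8-subsets of the 25: C(25,8) = 1081575.
Selections with exactly 1 soprano: choose 1 of the 17 sopranos and 7 of the 8 altos, C(17,1)·C(8,7) = 17·8 = 136.
Probability = 136/1081575.

136/1081575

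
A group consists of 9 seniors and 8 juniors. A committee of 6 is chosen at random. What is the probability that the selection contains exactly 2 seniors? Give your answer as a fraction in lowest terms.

45/221

There are C(17,6) = 12376 ways to choose 6 from 17.
Selections with exactly 2 seniors: choose 2 of the 9 seniors and 4 of the 8 juniors, C(9,2)·C(8,4) = 36·70 = 2520.
Probability = 2520/12376 = 45/221.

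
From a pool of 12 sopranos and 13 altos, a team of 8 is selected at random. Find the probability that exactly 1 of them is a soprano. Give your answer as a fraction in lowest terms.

There are C(25,8) = 1081575 ways to choose 8 from 25.
Selections with exactly 1 soprano: choose 1 of the 12 sopranos and 7 of the 13 altos, C(12,1)·C(13,7) = 12·1716 = 20592.
Probability = 20592/1081575 = 208/10925.

208/10925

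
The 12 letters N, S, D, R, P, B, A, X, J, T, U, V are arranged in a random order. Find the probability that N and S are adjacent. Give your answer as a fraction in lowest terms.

1/6

There are 12! = 479001600 arrangements.
Treat N and S as a block: 11! arrangements of the blocks × 2 orders within the block = 2·39916800 = 79833600.
Probability = 79833600/479001600 = 1/6.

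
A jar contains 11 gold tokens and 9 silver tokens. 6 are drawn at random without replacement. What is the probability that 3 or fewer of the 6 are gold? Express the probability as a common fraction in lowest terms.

There are C(20,6) = 38760 ways to choose the 6.
Count the complement (more than 3 gold): C(11,4)·C(9,2) + C(11,5)·C(9,1) + C(11,6)·C(9,0) = 11880 + 4158 + 462 = 16500.
Probability = 1 − 16500/38760 = 22260/38760 = 371/646.

371/646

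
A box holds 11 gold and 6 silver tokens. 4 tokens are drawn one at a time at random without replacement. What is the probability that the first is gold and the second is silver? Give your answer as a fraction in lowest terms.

33/136

Multiply the conditional probabilities at each draw: 11/17 · 6/16 = 66/272 = 33/136.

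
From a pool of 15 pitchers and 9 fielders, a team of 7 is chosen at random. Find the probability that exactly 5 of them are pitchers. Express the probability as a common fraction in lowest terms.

273/874

The sample space is all 7-subsets of the 24: C(24,7) = 346104.
Selections with exactly 5 pitchers: choose 5 of the 15 pitchers and 2 of the 9 fielders, C(15,5)·C(9,2) = 3003·36 = 108108.
Probability = 108108/346104 = 273/874.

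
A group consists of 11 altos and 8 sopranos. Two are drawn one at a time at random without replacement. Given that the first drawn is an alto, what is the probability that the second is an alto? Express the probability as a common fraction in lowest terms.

5/9

After removing one alto, 18 remain: 10 altos and 8 sopranos.
So the probability the next is an alto is 10/18 = 5/9.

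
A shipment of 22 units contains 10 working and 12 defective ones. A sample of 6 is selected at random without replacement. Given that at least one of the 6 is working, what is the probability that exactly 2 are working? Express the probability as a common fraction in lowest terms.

Work in counts. Selections with at least one working: C(22,6) − C(12,6) = 74613 − 924 = 73689.
Of those, selections where exactly 2 are working: C(10,2)·C(12,4) = 45·495 = 22275.
Conditional probability = 22275/73689 = 675/2233.

675/2233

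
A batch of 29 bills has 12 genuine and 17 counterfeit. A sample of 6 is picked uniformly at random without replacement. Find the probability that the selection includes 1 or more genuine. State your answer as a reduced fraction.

Total selections: C(29,6) = 475020.
Favorable selections (1 or more genuine): C(12,1)·C(17,5) + C(12,2)·C(17,4) + C(12,3)·C(17,3) + C(12,4)·C(17,2) + C(12,5)·C(17,1) + C(12,6)·C(17,0) = 74256 + 157080 + 149600 + 67320 + 13464 + 924 = 462644.
Probability = 462644/475020 = 1271/1305.

1271/1305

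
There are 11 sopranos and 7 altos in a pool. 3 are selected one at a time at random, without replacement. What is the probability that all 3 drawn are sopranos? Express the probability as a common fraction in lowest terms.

55/272

Multiply the conditional probabilities at each draw: 11/18 · 10/17 · 9/16 = 990/4896 = 55/272.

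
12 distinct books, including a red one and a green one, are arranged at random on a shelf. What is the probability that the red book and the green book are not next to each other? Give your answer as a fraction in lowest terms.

5/6

There are 12! = 479001600 arrangements.
Arrangements with the red book and the green book adjacent: 2·11! = 79833600.
So not adjacent: 479001600 − 79833600 = 399168000, probability 399168000/479001600 = 5/6.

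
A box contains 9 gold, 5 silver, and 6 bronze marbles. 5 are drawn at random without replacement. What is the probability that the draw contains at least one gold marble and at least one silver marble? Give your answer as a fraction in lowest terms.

4015/5168

There are C(20,5) = 15504 possible draws.
By inclusion-exclusion on the complements, draws missing all gold or all silver: C(11,5) + C(15,5) − C(6,5) = 462 + 3003 − 6 = 3459.
So draws with at least one of each: 15504 − 3459 = 12045, probability 12045/15504 = 4015/5168.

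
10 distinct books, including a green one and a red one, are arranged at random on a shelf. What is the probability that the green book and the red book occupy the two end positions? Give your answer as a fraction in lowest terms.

There are 10! = 3628800 arrangements.
Place the green book and the red book at the ends in 2 ways, arrange the remaining 8 in 8! = 40320 ways: 2·40320 = 80640.
Probability = 80640/3628800 = 1/45.

1/45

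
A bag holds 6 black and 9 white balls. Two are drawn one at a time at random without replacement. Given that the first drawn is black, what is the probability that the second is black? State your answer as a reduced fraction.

5/14

After removing one black, 14 remain: 5 black and 9 white.
So the probability the next is black is 5/14.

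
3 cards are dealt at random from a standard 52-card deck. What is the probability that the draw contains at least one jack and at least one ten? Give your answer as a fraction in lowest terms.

There are C(52,3) = 22100 possible draws.
By inclusion-exclusion on the complements, draws missing all jacks or all tens: C(48,3) + C(48,3) − C(44,3) = 17296 + 17296 − 13244 = 21348.
So draws with at least one of each: 22100 − 21348 = 752, probability 752/22100 = 188/5525.

188/5525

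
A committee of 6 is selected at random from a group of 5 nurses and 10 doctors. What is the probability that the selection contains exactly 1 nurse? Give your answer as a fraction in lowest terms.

The sample space is all 6-subsets of the 15: C(15,6) = 5005.
Selections with exactly 1 nurse: choose 1 of the 5 nurses and 5 of the 10 doctors, C(5,1)·C(10,5) = 5·252 = 1260.
Probability = 1260/5005 = 36/143.

36/143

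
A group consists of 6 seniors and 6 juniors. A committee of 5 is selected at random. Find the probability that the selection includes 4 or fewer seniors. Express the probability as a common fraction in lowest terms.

131/132

Total selections: C(12,5) = 792.
Favorable selections (4 or fewer seniors): C(6,0)·C(6,5) + C(6,1)·C(6,4) + C(6,2)·C(6,3) + C(6,3)·C(6,2) + C(6,4)·C(6,1) = 6 + 90 + 300 + 300 + 90 = 786.
Probability = 786/792 = 131/132.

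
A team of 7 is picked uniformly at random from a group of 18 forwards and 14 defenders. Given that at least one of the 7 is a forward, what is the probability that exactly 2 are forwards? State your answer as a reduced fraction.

Work in counts. Selections with at least one forward: C(32,7) − C(14,7) = 3365856 − 3432 = 3362424.
Of those, selections where exactly 2 are forwards: C(18,2)·C(14,5) = 153·2002 = 306306.
Conditional probability = 306306/3362424 = 3927/43108.

3927/43108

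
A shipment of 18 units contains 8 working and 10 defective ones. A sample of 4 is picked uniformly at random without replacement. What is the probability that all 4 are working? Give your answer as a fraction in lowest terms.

There are C(18,4) = 3060 possible selections.
Selections with all working: C(8,4) = 70.
Probability = 70/3060 = 7/306.

7/306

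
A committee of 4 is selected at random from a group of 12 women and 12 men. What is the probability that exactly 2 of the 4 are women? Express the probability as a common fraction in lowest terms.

The sample space is all 4-subsets of the 24: C(24,4) = 10626.
Selections with exactly 2 women: choose 2 of the 12 women and 2 of the 12 men, C(12,2)·C(12,2) = 66·66 = 4356.
Probability = 4356/10626 = 66/161.

66/161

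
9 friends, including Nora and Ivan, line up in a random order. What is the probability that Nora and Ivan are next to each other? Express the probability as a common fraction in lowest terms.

There are 9! = 362880 arrangements.
Treat Nora and Ivan as a block: 8! arrangements of the blocks × 2 orders within the block = 2·40320 = 80640.
Probability = 80640/362880 = 2/9.

2/9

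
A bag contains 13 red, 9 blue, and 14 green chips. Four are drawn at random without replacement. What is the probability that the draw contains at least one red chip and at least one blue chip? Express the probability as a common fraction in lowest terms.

11167/19635

There are C(36,4) = 58905 possible draws.
By inclusion-exclusion on the complements, draws missing all red or all blue: C(23,4) + C(27,4) − C(14,4) = 8855 + 17550 − 1001 = 25404.
So draws with at least one of each: 58905 − 25404 = 33501, probability 33501/58905 = 11167/19635.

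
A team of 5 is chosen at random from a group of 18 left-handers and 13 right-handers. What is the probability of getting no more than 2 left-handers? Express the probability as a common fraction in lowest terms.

There are C(31,5) = 169911 ways to choose the 5.
Favorable selections (no more than 2 left-handers): C(18,0)·C(13,5) + C(18,1)·C(13,4) + C(18,2)·C(13,3) = 1287 + 12870 + 43758 = 57915.
Probability = 57915/169911 = 2145/6293.

2145/6293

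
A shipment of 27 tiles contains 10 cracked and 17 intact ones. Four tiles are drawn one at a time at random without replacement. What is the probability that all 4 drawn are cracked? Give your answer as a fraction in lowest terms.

7/585

Multiply the conditional probabilities at each draw: 10/27 · 9/26 · 8/25 · 7/24 = 5040/421200 = 7/585.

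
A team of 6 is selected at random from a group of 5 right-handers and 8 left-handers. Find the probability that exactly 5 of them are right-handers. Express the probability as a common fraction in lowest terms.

Total number of selections: C(13,6) = 1716.
Selections with exactly 5 right-handers: choose 5 of the 5 right-handers and 1 of the 8 left-handers, C(5,5)·C(8,1) = 1·8 = 8.
Probability = 8/1716 = 2/429.

2/429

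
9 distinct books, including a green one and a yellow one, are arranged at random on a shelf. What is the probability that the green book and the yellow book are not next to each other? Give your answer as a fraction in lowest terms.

7/9

There are 9! = 362880 arrangements.
Arrangements with the green book and the yellow book adjacent: 2·8! = 80640.
So not adjacent: 362880 − 80640 = 282240, probability 282240/362880 = 7/9.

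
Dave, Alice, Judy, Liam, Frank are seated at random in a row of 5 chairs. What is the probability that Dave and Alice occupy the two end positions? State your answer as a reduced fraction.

1/10

There are 5! = 120 arrangements.
Place Dave and Alice at the ends in 2 ways, arrange the remaining 3 in 3! = 6 ways: 2·6 = 12.
Probability = 12/120 = 1/10.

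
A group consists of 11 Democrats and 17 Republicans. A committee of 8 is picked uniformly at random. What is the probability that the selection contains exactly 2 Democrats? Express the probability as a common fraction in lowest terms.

The sample space is all 8-subsets of the 28: C(28,8) = 3108105.
Selections with exactly 2 Democrats: choose 2 of the 11 Democrats and 6 of the 17 Republicans, C(11,2)·C(17,6) = 55·12376 = 680680.
Probability = 680680/3108105 = 136/621.

136/621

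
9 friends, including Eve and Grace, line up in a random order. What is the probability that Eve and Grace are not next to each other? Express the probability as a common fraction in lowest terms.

7/9

There are 9! = 362880 arrangements.
Arrangements with Eve and Grace adjacent: 2·8! = 80640.
So not adjacent: 362880 − 80640 = 282240, probability 282240/362880 = 7/9.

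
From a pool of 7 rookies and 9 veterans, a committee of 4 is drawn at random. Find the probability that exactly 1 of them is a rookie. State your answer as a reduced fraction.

21/65

There are C(16,4) = 1820 ways to choose 4 from 16.
Selections with exactly 1 rookie: choose 1 of the 7 rookies and 3 of the 9 veterans, C(7,1)·C(9,3) = 7·84 = 588.
Probability = 588/1820 = 21/65.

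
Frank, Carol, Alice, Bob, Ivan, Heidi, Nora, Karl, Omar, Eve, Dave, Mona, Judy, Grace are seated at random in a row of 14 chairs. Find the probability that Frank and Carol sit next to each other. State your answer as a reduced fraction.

1/7

There are 14! = 87178291200 arrangements.
Treat Frank and Carol as a block: 13! arrangements of the blocks × 2 orders within the block = 2·6227020800 = 12454041600.
Probability = 12454041600/87178291200 = 1/7.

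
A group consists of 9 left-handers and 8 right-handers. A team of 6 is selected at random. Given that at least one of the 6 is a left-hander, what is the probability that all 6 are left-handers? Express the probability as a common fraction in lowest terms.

1/147

Work in counts. Selections with at least one left-hander: C(17,6) − C(8,6) = 12376 − 28 = 12348.
Of those, selections where all 6 are left-handers: C(9,6) = 84.
Conditional probability = 84/12348 = 1/147.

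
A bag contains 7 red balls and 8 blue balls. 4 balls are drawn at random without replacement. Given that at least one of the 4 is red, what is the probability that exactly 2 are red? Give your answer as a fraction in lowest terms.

Work in counts. Selections with at least one red: C(15,4) − C(8,4) = 1365 − 70 = 1295.
Of those, selections where exactly 2 are red: C(7,2)·C(8,2) = 21·28 = 588.
Conditional probability = 588/1295 = 84/185.

84/185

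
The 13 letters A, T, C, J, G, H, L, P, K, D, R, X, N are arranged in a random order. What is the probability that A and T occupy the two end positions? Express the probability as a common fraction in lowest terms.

There are 13! = 6227020800 arrangements.
Place A and T at the ends in 2 ways, arrange the remaining 11 in 11! = 39916800 ways: 2·39916800 = 79833600.
Probability = 79833600/6227020800 = 1/78.

1/78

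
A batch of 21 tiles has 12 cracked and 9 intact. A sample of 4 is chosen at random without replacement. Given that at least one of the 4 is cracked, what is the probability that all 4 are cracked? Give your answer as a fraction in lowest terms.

Work in counts. Selections with at least one cracked: C(21,4) − C(9,4) = 5985 − 126 = 5859.
Of those, selections where all 4 are cracked: C(12,4) = 495.
Conditional probability = 495/5859 = 55/651.

55/651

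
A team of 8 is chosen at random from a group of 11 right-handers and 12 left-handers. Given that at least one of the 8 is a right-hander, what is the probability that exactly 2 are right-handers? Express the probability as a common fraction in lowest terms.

1540/14843

Work in counts. Selections with at least one right-hander: C(23,8) − C(12,8) = 490314 − 495 = 489819.
Of those, selections where exactly 2 are right-handers: C(11,2)·C(12,6) = 55·924 = 50820.
Conditional probability = 50820/489819 = 1540/14843.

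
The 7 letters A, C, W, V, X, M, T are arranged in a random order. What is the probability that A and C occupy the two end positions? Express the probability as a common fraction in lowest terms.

1/21

There are 7! = 5040 arrangements.
Place A and C at the ends in 2 ways, arrange the remaining 5 in 5! = 120 ways: 2·120 = 240.
Probability = 240/5040 = 1/21.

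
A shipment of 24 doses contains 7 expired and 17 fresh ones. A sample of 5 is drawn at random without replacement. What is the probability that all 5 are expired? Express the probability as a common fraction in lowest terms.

1/2024

There are C(24,5) = 42504 possible selections.
Selections with all expired: C(7,5) = 21.
Probability = 21/42504 = 1/2024.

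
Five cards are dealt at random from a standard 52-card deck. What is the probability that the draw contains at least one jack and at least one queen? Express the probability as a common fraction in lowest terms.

6509/64974

There are C(52,5) = 2598960 possible draws.
By inclusion-exclusion on the complements, draws missing all jacks or all queens: C(48,5) + C(48,5) − C(44,5) = 1712304 + 1712304 − 1086008 = 2338600.
So draws with at least one of each: 2598960 − 2338600 = 260360, probability 260360/2598960 = 6509/64974.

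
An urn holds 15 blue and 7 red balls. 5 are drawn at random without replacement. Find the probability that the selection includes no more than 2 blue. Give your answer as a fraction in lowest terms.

There are C(22,5) = 26334 ways to choose the 5.
Favorable selections (no more than 2 blue): C(15,0)·C(7,5) + C(15,1)·C(7,4) + C(15,2)·C(7,3) = 21 + 525 + 3675 = 4221.
Probability = 4221/26334 = 67/418.

67/418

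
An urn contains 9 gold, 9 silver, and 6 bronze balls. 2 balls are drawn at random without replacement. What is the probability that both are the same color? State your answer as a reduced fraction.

29/92

There are C(24,2) = 276 ways to draw 2 balls.
All same color: C(9,2) + C(9,2) + C(6,2) = 36 + 36 + 15 = 87.
Probability = 87/276 = 29/92.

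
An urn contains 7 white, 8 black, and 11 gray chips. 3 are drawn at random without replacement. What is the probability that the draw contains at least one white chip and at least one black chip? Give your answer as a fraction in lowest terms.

There are C(26,3) = 2600 possible draws.
By inclusion-exclusion on the complements, draws missing all white or all black: C(19,3) + C(18,3) − C(11,3) = 969 + 816 − 165 = 1620.
So draws with at least one of each: 2600 − 1620 = 980, probability 980/2600 = 49/130.

49/130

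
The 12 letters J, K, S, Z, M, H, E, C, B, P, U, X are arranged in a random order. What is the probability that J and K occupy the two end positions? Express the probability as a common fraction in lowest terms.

There are 12! = 479001600 arrangements.
Place J and K at the ends in 2 ways, arrange the remaining 10 in 10! = 3628800 ways: 2·3628800 = 7257600.
Probability = 7257600/479001600 = 1/66.

1/66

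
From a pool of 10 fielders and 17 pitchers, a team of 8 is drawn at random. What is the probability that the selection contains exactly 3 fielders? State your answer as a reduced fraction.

3808/11385

Total number of selections: C(27,8) = 2220075.
Selections with exactly 3 fielders: choose 3 of the 10 fielders and 5 of the 17 pitchers, C(10,3)·C(17,5) = 120·6188 = 742560.
Probability = 742560/2220075 = 3808/11385.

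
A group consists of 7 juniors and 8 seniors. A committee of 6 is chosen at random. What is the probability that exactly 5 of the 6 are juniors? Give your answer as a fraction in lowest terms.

24/715

There are C(15,6) = 5005 ways to choose 6 from 15.
Selections with exactly 5 juniors: choose 5 of the 7 juniors and 1 of the 8 seniors, C(7,5)·C(8,1) = 21·8 = 168.
Probability = 168/5005 = 24/715.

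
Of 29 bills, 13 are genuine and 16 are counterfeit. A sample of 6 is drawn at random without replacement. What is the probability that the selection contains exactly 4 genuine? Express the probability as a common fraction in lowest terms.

110/609

The sample space is all 6-subsets of the 29: C(29,6) = 475020.
Selections with exactly 4 genuine: choose 4 of the 13 genuine and 2 of the 16 counterfeit, C(13,4)·C(16,2) = 715·120 = 85800.
Probability = 85800/475020 = 110/609.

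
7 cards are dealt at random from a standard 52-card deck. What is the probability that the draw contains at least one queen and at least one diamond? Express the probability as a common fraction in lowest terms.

There are C(52,7) = 133784560 possible draws.
By inclusion-exclusion on the complements, draws missing all queens or all diamonds: C(48,7) + C(39,7) − C(36,7) = 73629072 + 15380937 − 8347680 = 80662329.
So draws with at least one of each: 133784560 − 80662329 = 53122231, probability 53122231/133784560.

53122231/133784560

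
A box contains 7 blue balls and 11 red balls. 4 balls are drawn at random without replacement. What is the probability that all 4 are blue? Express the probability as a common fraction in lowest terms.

7/612

There are C(18,4) = 3060 possible selections.
Selections with all blue: C(7,4) = 35.
Probability = 35/3060 = 7/612.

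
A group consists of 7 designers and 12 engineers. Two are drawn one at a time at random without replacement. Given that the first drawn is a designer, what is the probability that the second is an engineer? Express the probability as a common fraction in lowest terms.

After removing one designer, 18 remain: 6 designers and 12 engineers.
So the probability the next is an engineer is 12/18 = 2/3.

2/3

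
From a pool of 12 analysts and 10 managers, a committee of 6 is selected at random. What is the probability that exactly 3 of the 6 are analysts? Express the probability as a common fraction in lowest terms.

800/2261

There are C(22,6) = 74613 ways to choose 6 from 22.
Selections with exactly 3 analysts: choose 3 of the 12 analysts and 3 of the 10 managers, C(12,3)·C(10,3) = 220·120 = 26400.
Probability = 26400/74613 = 800/2261.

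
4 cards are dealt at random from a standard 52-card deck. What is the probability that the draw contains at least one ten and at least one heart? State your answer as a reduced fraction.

52799/270725

There are C(52,4) = 270725 possible draws.
By inclusion-exclusion on the complements, draws missing all tens or all hearts: C(48,4) + C(39,4) − C(36,4) = 194580 + 82251 − 58905 = 217926.
So draws with at least one of each: 270725 − 217926 = 52799, probability 52799/270725.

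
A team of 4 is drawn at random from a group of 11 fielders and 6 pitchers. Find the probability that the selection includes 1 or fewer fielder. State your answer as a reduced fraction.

47/476

Total selections: C(17,4) = 2380.
Favorable selections (1 or fewer fielder): C(11,0)·C(6,4) + C(11,1)·C(6,3) = 15 + 220 = 235.
Probability = 235/2380 = 47/476.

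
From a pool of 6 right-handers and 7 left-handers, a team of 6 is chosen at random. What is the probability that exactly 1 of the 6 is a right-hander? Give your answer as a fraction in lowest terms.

The sample space is all 6-subsets of the 13: C(13,6) = 1716.
Selections with exactly 1 right-hander: choose 1 of the 6 right-handers and 5 of the 7 left-handers, C(6,1)·C(7,5) = 6·21 = 126.
Probability = 126/1716 = 21/286.

21/286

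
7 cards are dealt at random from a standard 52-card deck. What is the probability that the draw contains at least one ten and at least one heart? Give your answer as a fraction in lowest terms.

There are C(52,7) = 133784560 possible draws.
By inclusion-exclusion on the complements, draws missing all tens or all hearts: C(48,7) + C(39,7) − C(36,7) = 73629072 + 15380937 − 8347680 = 80662329.
So draws with at least one of each: 133784560 − 80662329 = 53122231, probability 53122231/133784560.

53122231/133784560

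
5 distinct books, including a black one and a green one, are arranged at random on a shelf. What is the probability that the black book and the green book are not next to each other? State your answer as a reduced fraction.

3/5

There are 5! = 120 arrangements.
Arrangements with the black book and the green book adjacent: 2·4! = 48.
So not adjacent: 120 − 48 = 72, probability 72/120 = 3/5.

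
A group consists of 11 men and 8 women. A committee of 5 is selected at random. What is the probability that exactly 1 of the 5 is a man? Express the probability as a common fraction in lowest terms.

The sample space is all 5-subsets of the 19: C(19,5) = 11628.
Selections with exactly 1 man: choose 1 of the 11 men and 4 of the 8 women, C(11,1)·C(8,4) = 11·70 = 770.
Probability = 770/11628 = 385/5814.

385/5814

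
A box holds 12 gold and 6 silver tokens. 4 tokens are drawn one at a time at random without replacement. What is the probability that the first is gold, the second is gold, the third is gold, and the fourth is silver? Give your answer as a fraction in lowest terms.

11/102

Multiply the conditional probabilities at each draw: 12/18 · 11/17 · 10/16 · 6/15 = 7920/73440 = 11/102.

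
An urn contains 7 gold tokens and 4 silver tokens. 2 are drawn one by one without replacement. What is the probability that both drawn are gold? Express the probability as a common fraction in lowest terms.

21/55

Multiply the conditional probabilities at each draw: 7/11 · 6/10 = 42/110 = 21/55.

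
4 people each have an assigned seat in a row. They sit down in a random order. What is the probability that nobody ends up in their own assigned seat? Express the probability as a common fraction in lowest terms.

There are 4! = 24 seatings.
By inclusion-exclusion, seatings with no fixed points: C(4,0)·4! − C(4,1)·3! + C(4,2)·2! − C(4,3)·1! + C(4,4)·0! = 9.
Probability = 9/24 = 3/8.

3/8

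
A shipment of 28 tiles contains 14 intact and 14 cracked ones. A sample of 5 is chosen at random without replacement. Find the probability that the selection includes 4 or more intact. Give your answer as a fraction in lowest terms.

22/135

Total selections: C(28,5) = 98280.
Favorable selections (4 or more intact): C(14,4)·C(14,1) + C(14,5)·C(14,0) = 14014 + 2002 = 16016.
Probability = 16016/98280 = 22/135.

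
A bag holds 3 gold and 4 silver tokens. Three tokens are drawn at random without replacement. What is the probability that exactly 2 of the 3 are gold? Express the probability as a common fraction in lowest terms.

Total number of selections: C(7,3) = 35.
Selections with exactly 2 gold: choose 2 of the 3 gold and 1 of the 4 silver, C(3,2)·C(4,1) = 3·4 = 12.
Probability = 12/35.

12/35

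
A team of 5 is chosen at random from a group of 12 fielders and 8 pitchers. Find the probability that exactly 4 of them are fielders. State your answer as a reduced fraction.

165/646

The sample space is all 5-subsets of the 20: C(20,5) = 15504.
Selections with exactly 4 fielders: choose 4 of the 12 fielders and 1 of the 8 pitchers, C(12,4)·C(8,1) = 495·8 = 3960.
Probability = 3960/15504 = 165/646.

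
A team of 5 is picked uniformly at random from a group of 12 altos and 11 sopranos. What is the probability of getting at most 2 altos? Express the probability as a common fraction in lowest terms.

1392/3059

There are C(23,5) = 33649 ways to choose the 5.
Favorable selections (at most 2 altos): C(12,0)·C(11,5) + C(12,1)·C(11,4) + C(12,2)·C(11,3) = 462 + 3960 + 10890 = 15312.
Probability = 15312/33649 = 1392/3059.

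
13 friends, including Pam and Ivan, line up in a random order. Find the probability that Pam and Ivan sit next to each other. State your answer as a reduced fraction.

2/13

There are 13! = 6227020800 arrangements.
Treat Pam and Ivan as a block: 12! arrangements of the blocks × 2 orders within the block = 2·479001600 = 958003200.
Probability = 958003200/6227020800 = 2/13.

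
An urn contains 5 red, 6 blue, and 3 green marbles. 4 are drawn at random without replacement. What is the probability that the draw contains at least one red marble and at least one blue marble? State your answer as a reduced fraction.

115/143

There are C(14,4) = 1001 possible draws.
By inclusion-exclusion on the complements, draws missing all red or all blue: C(9,4) + C(8,4) − C(3,4) = 126 + 70 − 0 = 196.
So draws with at least one of each: 1001 − 196 = 805, probability 805/1001 = 115/143.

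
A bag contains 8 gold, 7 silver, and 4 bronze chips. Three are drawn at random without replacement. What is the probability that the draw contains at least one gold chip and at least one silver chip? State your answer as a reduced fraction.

196/323

There are C(19,3) = 969 possible draws.
By inclusion-exclusion on the complements, draws missing all gold or all silver: C(11,3) + C(12,3) − C(4,3) = 165 + 220 − 4 = 381.
So draws with at least one of each: 969 − 381 = 588, probability 588/969 = 196/323.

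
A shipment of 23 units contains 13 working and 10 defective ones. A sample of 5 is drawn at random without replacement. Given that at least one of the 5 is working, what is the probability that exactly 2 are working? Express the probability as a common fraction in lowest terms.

Work in counts. Selections with at least one working: C(23,5) − C(10,5) = 33649 − 252 = 33397.
Of those, selections where exactly 2 are working: C(13,2)·C(10,3) = 78·120 = 9360.
Conditional probability = 9360/33397 = 720/2569.

720/2569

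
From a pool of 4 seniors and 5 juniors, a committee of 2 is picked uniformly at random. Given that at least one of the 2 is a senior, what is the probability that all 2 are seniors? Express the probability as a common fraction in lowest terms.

Work in counts. Selections with at least one senior: C(9,2) − C(5,2) = 36 − 10 = 26.
Of those, selections where all 2 are seniors: C(4,2) = 6.
Conditional probability = 6/26 = 3/13.

3/13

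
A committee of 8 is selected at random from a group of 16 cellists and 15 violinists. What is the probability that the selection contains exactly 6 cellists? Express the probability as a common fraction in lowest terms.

Total number of selections: C(31,8) = 7888725.
Selections with exactly 6 cellists: choose 6 of the 16 cellists and 2 of the 15 violinists, C(16,6)·C(15,2) = 8008·105 = 840840.
Probability = 840840/7888725 = 4312/40455.

4312/40455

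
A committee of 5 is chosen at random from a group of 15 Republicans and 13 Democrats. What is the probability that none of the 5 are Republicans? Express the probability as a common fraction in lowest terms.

There are C(28,5) = 98280 possible selections.
Selections with no Republicans (all Democrats): C(13,5) = 1287.
Probability = 1287/98280 = 11/840.

11/840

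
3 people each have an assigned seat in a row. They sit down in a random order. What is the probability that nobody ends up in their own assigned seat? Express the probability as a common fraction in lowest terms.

1/3

There are 3! = 6 seatings.
By inclusion-exclusion, seatings with no fixed points: C(3,0)·3! − C(3,1)·2! + C(3,2)·1! − C(3,3)·0! = 2.
Probability = 2/6 = 1/3.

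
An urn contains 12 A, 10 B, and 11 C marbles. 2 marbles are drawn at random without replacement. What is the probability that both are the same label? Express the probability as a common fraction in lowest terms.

There are C(33,2) = 528 ways to draw 2 marbles.
All same label: C(12,2) + C(10,2) + C(11,2) = 66 + 45 + 55 = 166.
Probability = 166/528 = 83/264.

83/264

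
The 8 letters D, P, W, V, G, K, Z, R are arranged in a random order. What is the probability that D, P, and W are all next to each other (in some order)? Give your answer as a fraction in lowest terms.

3/28

There are 8! = 40320 arrangements.
Treat the three as one block: 6! placements × 3! orders within the block = 720·6 = 4320.
Probability = 4320/40320 = 3/28.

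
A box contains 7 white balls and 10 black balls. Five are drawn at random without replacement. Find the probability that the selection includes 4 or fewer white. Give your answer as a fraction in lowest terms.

881/884

Total selections: C(17,5) = 6188.
Favorable selections (4 or fewer white): C(7,0)·C(10,5) + C(7,1)·C(10,4) + C(7,2)·C(10,3) + C(7,3)·C(10,2) + C(7,4)·C(10,1) = 252 + 1470 + 2520 + 1575 + 350 = 6167.
Probability = 6167/6188 = 881/884.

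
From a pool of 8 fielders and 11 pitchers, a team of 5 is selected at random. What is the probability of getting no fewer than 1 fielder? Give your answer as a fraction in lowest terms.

1861/1938

There are C(19,5) = 11628 ways to choose the 5.
The complement is all 5 are pitchers: C(11,5) = 462.
Probability = 1 − 462/11628 = 11166/11628 = 1861/1938.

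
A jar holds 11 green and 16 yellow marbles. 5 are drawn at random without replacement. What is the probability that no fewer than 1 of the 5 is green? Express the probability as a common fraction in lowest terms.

979/1035

There are C(27,5) = 80730 ways to choose the 5.
The complement is all 5 are yellow: C(16,5) = 4368.
Probability = 1 − 4368/80730 = 76362/80730 = 979/1035.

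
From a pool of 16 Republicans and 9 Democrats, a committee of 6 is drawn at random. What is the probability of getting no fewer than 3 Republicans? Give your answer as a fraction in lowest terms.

There are C(25,6) = 177100 ways to choose the 6.
Favorable selections (no fewer than 3 Republicans): C(16,3)·C(9,3) + C(16,4)·C(9,2) + C(16,5)·C(9,1) + C(16,6)·C(9,0) = 47040 + 65520 + 39312 + 8008 = 159880.
Probability = 159880/177100 = 1142/1265.

1142/1265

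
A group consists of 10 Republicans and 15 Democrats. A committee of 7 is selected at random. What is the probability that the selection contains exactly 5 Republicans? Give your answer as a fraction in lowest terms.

1323/24035

There are C(25,7) = 480700 ways to choose 7 from 25.
Selections with exactly 5 Republicans: choose 5 of the 10 Republicans and 2 of the 15 Democrats, C(10,5)·C(15,2) = 252·105 = 26460.
Probability = 26460/480700 = 1323/24035.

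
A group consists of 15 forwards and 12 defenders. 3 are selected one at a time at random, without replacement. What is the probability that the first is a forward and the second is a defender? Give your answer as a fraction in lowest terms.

10/39

Multiply the conditional probabilities at each draw: 15/27 · 12/26 = 180/702 = 10/39.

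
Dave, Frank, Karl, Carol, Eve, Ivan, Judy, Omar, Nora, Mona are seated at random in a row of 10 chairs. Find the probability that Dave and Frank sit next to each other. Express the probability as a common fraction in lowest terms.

There are 10! = 3628800 arrangements.
Treat Dave and Frank as a block: 9! arrangements of the blocks × 2 orders within the block = 2·362880 = 725760.
Probability = 725760/3628800 = 1/5.

1/5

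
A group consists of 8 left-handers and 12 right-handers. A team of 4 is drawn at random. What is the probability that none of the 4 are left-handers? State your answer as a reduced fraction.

There are C(20,4) = 4845 possible selections.
Selections with no left-handers (all right-handers): C(12,4) = 495.
Probability = 495/4845 = 33/323.

33/323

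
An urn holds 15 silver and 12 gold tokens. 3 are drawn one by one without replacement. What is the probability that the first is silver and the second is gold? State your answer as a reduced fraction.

10/39

Multiply the conditional probabilities at each draw: 15/27 · 12/26 = 180/702 = 10/39.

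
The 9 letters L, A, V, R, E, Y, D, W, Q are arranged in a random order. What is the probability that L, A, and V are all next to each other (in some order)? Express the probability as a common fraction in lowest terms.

1/12

There are 9! = 362880 arrangements.
Treat the three as one block: 7! placements × 3! orders within the block = 5040·6 = 30240.
Probability = 30240/362880 = 1/12.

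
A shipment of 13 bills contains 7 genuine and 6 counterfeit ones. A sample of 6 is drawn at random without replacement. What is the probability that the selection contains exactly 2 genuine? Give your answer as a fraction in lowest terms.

105/572

The sample space is all 6-subsets of the 13: C(13,6) = 1716.
Selections with exactly 2 genuine: choose 2 of the 7 genuine and 4 of the 6 counterfeit, C(7,2)·C(6,4) = 21·15 = 315.
Probability = 315/1716 = 105/572.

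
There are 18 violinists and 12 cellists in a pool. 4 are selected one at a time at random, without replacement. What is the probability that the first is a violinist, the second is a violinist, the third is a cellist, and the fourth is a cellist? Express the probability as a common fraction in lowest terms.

Multiply the conditional probabilities at each draw: 18/30 · 17/29 · 12/28 · 11/27 = 40392/657720 = 187/3045.

187/3045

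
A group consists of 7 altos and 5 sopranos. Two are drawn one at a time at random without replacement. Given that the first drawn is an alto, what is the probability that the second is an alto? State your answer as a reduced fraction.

6/11

After removing one alto, 11 remain: 6 altos and 5 sopranos.
So the probability the next is an alto is 6/11.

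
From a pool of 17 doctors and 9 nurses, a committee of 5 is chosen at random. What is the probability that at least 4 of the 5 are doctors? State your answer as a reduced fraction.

There are C(26,5) = 65780 ways to choose the 5.
Favorable selections (at least 4 doctors): C(17,4)·C(9,1) + C(17,5)·C(9,0) = 21420 + 6188 = 27608.
Probability = 27608/65780 = 6902/16445.

6902/16445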